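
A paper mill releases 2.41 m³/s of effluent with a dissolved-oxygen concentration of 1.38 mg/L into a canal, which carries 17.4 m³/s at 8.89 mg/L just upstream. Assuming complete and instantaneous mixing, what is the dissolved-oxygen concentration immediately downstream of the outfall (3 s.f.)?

7.98 mg/L

Flow-weighted mixing: C = (Q_r C_r + Q_w C_w)/(Q_r + Q_w)
= (17.4×8.89 + 2.41×1.38)/(17.4 + 2.41) = 158.0/19.81 = 7.976 mg/L.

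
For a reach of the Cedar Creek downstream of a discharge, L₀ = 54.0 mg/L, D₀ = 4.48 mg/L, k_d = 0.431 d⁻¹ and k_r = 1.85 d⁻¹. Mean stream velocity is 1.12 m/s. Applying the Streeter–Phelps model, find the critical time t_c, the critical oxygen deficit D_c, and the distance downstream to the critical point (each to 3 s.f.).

With k_r/k_d = 4.292 and 1 − D₀(k_r−k_d)/(k_d L₀) = 0.7269,
t_c = ln(4.292 × 0.7269) / (1.85 − 0.431) = ln(3.120) / 1.419 = 1.138/1.419 = 0.8018 d.
L(t_c) = L₀ e^(−k_d t_c) = 54.0 × 0.7078 = 38.22 mg/L, and at the critical point k_r D_c = k_d L, so D_c = (0.431/1.85) × 38.22 = 8.905 mg/L.
x_c = v t_c = 1.12 m/s × 0.8018 d × 86400 s/d = 77590 m ≈ 77.6 km.

t_c ≈ 0.802 d; D_c ≈ 8.90 mg/L; x_c ≈ 77.6 km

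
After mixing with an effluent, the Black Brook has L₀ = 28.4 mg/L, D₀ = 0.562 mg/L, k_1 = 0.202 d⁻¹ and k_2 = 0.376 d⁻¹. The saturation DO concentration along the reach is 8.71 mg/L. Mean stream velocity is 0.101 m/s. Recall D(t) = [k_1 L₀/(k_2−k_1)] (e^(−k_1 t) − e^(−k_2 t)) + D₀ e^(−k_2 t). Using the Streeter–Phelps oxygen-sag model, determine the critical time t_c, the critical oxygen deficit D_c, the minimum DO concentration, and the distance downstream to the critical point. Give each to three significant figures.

At the critical point dD/dt = 0, so k_1 L₀ e^(−k_1 t) = k_2 D. Substituting D(t) from the Streeter–Phelps equation and solving for t gives
t_c = ln[(k_2/k_1)(1 − D₀(k_2−k_1)/(k_1 L₀))] / (k_2−k_1).
Here k_2−k_1 = 0.1740 d⁻¹ and 1 − D₀(k_2−k_1)/(k_1 L₀) = 1 − 0.562×0.1740/(0.202×28.4) = 0.9830, so
t_c = ln(1.861 × 0.9830) / 0.1740 = 0.6041 / 0.1740 = 3.472 d.
L(t_c) = L₀ e^(−k_1 t_c) = 28.4 × 0.4959 = 14.08 mg/L, and at the critical point k_2 D_c = k_1 L, so D_c = (0.202/0.376) × 14.08 = 7.566 mg/L.
Minimum DO = C_s − D_c = 8.71 − 7.566 = 1.144 mg/L.
x_c = v t_c = 0.101 m/s × 3.472 d × 86400 s/d = 30300 m ≈ 30.3 km.

t_c ≈ 3.47 d; D_c ≈ 7.57 mg/L; min DO ≈ 1.14 mg/L; x_c ≈ 30.3 km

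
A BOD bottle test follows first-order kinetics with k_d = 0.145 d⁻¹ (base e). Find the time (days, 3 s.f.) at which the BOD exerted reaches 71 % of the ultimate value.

y/L₀ = 1 − e^(−k_d t) = 0.71 ⇒ e^(−k_d t) = 0.290
t = −ln(0.290) / 0.145 = 1.238 / 0.145 = 8.537 d.

t ≈ 8.54 d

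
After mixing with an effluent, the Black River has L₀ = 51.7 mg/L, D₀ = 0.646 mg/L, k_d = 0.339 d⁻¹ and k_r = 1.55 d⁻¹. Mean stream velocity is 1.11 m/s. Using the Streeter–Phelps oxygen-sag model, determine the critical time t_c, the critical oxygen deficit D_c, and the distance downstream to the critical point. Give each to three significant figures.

At the critical point dD/dt = 0, so k_d L₀ e^(−k_d t) = k_r D. Substituting D(t) from the Streeter–Phelps equation and solving for t gives
t_c = ln[(k_r/k_d)(1 − D₀(k_r−k_d)/(k_d L₀))] / (k_r−k_d).
Here k_r−k_d = 1.211 d⁻¹ and 1 − D₀(k_r−k_d)/(k_d L₀) = 1 − 0.646×1.211/(0.339×51.7) = 0.9554, so
t_c = ln(4.572 × 0.9554) / 1.211 = 1.474 / 1.211 = 1.217 d.
L(t_c) = L₀ e^(−k_d t_c) = 51.7 × 0.6618 = 34.22 mg/L, and at the critical point k_r D_c = k_d L, so D_c = (0.339/1.55) × 34.22 = 7.484 mg/L.
x_c = v t_c = 1.11 m/s × 1.217 d × 86400 s/d = 116800 m ≈ 117 km.

t_c ≈ 1.22 d; D_c ≈ 7.48 mg/L; x_c ≈ 117 km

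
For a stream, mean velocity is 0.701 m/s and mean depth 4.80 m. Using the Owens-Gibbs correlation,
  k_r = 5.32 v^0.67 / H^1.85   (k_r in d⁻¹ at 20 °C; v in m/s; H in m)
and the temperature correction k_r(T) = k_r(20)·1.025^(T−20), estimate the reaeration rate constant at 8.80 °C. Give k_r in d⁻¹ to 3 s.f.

k_r ≈ 0.175 d⁻¹

k_r(20) = 5.32 × 0.701^0.67 / 4.80^1.85 = 5.32 × 0.7882 / 18.21 = 0.2303 d⁻¹.
k_r(8.80) = 0.2303 × 1.025^(8.80−20) = 0.2303 × 0.7584 = 0.1746 d⁻¹.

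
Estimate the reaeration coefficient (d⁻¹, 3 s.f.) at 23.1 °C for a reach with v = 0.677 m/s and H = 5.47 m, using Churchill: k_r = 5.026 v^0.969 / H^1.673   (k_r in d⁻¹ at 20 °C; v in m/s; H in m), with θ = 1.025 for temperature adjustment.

k_r ≈ 0.217 d⁻¹

k_r(20) = 5.026 × 0.677^0.969 / 5.47^1.673 = 5.026 × 0.6852 / 17.17 = 0.2006 d⁻¹.
k_r(23.1) = 0.2006 × 1.025^(23.1−20) = 0.2006 × 1.080 = 0.2166 d⁻¹.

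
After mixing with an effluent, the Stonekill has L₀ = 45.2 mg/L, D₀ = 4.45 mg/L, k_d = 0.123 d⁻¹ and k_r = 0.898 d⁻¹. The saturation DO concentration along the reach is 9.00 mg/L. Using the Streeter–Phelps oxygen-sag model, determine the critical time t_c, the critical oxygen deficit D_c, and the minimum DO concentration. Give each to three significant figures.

t_c = [1/(k_r−k_d)] ln[(k_r/k_d)(1 − D₀(k_r−k_d)/(k_d L₀))]
= [1/(0.898−0.123)] ln[(0.898/0.123)(1 − 4.45×0.7750/(0.123×45.2))]
= (1/0.7750) ln[7.301 × 0.3797] = 1.290 × ln(2.772) = 1.290 × 1.020 = 1.316 d.
L(t_c) = L₀ e^(−k_d t_c) = 45.2 × 0.8506 = 38.45 mg/L, and at the critical point k_r D_c = k_d L, so D_c = (0.123/0.898) × 38.45 = 5.266 mg/L.
Minimum DO = C_s − D_c = 9.00 − 5.266 = 3.734 mg/L.

t_c ≈ 1.32 d; D_c ≈ 5.27 mg/L; min DO ≈ 3.73 mg/L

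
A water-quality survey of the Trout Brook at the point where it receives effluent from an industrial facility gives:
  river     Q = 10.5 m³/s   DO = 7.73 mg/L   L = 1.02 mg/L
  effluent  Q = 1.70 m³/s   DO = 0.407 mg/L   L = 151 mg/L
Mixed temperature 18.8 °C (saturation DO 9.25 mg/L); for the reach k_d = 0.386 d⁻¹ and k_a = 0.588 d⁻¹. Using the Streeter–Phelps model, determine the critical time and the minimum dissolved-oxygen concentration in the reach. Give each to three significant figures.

t_c ≈ 1.77 d; minimum DO ≈ 1.99 mg/L

Mixed DO = (10.5×7.73 + 1.70×0.407)/(10.5+1.70) = 81.86/12.20 = 6.710 mg/L.
Mixed L₀ = (10.5×1.02 + 1.70×151)/(12.20) = 267.4/12.20 = 21.92 mg/L.
Initial deficit D₀ = C_s − DO₀ = 9.25 − 6.710 = 2.540 mg/L.
t_c = (1/0.2020) ln[(0.588/0.386)(1 − 2.540×0.2020/(0.386×21.92))] = 4.950 × ln(1.431) = 1.774 d.
D_c = (0.386/0.588) × 21.92 × e^(−0.386×1.774) = 0.6565 × 21.92 × 0.5042 = 7.255 mg/L.
Minimum DO = 9.25 − 7.255 = 1.995 mg/L.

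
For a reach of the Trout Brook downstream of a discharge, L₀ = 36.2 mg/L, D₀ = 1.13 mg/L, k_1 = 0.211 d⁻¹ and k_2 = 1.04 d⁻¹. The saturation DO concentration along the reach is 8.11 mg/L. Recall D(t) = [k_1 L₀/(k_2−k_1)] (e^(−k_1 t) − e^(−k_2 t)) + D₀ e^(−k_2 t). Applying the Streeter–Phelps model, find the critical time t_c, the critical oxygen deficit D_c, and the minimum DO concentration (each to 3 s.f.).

t_c ≈ 1.77 d; D_c ≈ 5.06 mg/L; min DO ≈ 3.05 mg/L

t_c = [1/(k_2−k_1)] ln[(k_2/k_1)(1 − D₀(k_2−k_1)/(k_1 L₀))]
= [1/(1.04−0.211)] ln[(1.04/0.211)(1 − 1.13×0.8290/(0.211×36.2))]
= (1/0.8290) ln[4.929 × 0.8774] = 1.206 × ln(4.324) = 1.206 × 1.464 = 1.766 d.
D_c = (k_1/k_2) L₀ e^(−k_1 t_c) = (0.211/1.04) × 36.2 × e^(−0.211×1.766) = 0.2029 × 36.2 × 0.6889 = 5.059 mg/L.
Minimum DO = C_s − D_c = 8.11 − 5.059 = 3.051 mg/L.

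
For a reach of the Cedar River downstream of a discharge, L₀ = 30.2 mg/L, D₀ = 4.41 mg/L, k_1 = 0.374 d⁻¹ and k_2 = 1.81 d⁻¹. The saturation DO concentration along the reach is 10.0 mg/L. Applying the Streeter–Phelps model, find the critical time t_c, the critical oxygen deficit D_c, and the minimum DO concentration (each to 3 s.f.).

t_c = [1/(k_2−k_1)] ln[(k_2/k_1)(1 − D₀(k_2−k_1)/(k_1 L₀))]
= [1/(1.81−0.374)] ln[(1.81/0.374)(1 − 4.41×1.436/(0.374×30.2))]
= (1/1.436) ln[4.840 × 0.4393] = 0.6964 × ln(2.126) = 0.6964 × 0.7543 = 0.5253 d.
L(t_c) = L₀ e^(−k_1 t_c) = 30.2 × 0.8216 = 24.81 mg/L, and at the critical point k_2 D_c = k_1 L, so D_c = (0.374/1.81) × 24.81 = 5.127 mg/L.
Minimum DO = C_s − D_c = 10.0 − 5.127 = 4.873 mg/L.

t_c ≈ 0.525 d; D_c ≈ 5.13 mg/L; min DO ≈ 4.87 mg/L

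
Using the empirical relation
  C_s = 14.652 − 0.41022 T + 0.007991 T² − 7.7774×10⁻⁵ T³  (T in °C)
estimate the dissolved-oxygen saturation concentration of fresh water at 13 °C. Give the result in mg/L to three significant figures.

C_s = 14.652 − 0.41022×13 + 0.007991×13² − 7.7774×10⁻⁵×13³ = 10.50 mg/L.

C_s ≈ 10.5 mg/L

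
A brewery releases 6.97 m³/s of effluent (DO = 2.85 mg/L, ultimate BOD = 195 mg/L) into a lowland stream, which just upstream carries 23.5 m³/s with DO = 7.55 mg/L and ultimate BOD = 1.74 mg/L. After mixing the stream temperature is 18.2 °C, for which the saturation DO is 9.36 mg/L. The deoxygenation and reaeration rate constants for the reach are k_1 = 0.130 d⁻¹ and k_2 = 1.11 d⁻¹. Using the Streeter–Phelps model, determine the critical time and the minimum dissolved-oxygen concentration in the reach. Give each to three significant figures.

t_c ≈ 1.53 d; minimum DO ≈ 4.95 mg/L

Mixed DO = (23.5×7.55 + 6.97×2.85)/(23.5+6.97) = 197.3/30.47 = 6.475 mg/L.
Mixed L₀ = (23.5×1.74 + 6.97×195)/(30.47) = 1400/30.47 = 45.95 mg/L.
Initial deficit D₀ = C_s − DO₀ = 9.36 − 6.475 = 2.885 mg/L.
t_c = (1/0.9800) ln[(1.11/0.130)(1 − 2.885×0.9800/(0.130×45.95))] = 1.020 × ln(4.497) = 1.534 d.
D_c = (0.130/1.11) × 45.95 × e^(−0.130×1.534) = 0.1171 × 45.95 × 0.8192 = 4.408 mg/L.
Minimum DO = 9.36 − 4.408 = 4.952 mg/L.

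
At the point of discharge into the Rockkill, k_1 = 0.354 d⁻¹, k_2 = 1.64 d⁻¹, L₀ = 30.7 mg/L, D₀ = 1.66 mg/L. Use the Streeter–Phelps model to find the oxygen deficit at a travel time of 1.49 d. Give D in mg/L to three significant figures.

D ≈ 4.40 mg/L

k_1 L₀/(k_2−k_1) = 0.354×30.7/(1.64−0.354) = 10.87/1.286 = 8.451 mg/L.
e^(−k_1 t) = e^(−0.354×1.490) = 0.5901; e^(−k_2 t) = e^(−1.64×1.490) = 0.08685.
D = 8.451 × (0.5901 − 0.08685) + 1.66 × 0.08685 = 4.253 + 0.1442 = 4.397 mg/L.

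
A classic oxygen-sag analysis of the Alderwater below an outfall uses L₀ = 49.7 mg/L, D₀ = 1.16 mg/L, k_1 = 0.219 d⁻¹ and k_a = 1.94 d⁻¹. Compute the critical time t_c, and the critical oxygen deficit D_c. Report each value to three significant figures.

At the critical point dD/dt = 0, so k_1 L₀ e^(−k_1 t) = k_a D. Substituting D(t) from the Streeter–Phelps equation and solving for t gives
t_c = ln[(k_a/k_1)(1 − D₀(k_a−k_1)/(k_1 L₀))] / (k_a−k_1).
Here k_a−k_1 = 1.721 d⁻¹ and 1 − D₀(k_a−k_1)/(k_1 L₀) = 1 − 1.16×1.721/(0.219×49.7) = 0.8166, so
t_c = ln(8.858 × 0.8166) / 1.721 = 1.979 / 1.721 = 1.150 d.
D_c = (k_1/k_a) L₀ e^(−k_1 t_c) = (0.219/1.94) × 49.7 × e^(−0.219×1.150) = 0.1129 × 49.7 × 0.7774 = 4.362 mg/L.

t_c ≈ 1.15 d; D_c ≈ 4.36 mg/L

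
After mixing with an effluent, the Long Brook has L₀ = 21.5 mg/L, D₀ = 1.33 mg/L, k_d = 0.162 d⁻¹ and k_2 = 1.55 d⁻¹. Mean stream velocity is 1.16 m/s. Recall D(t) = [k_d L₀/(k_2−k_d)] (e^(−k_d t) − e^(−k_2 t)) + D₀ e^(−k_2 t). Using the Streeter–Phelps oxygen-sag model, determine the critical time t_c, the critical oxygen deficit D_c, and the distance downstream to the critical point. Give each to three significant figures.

t_c ≈ 1.08 d; D_c ≈ 1.89 mg/L; x_c ≈ 109 km

t_c = [1/(k_2−k_d)] ln[(k_2/k_d)(1 − D₀(k_2−k_d)/(k_d L₀))]
= [1/(1.55−0.162)] ln[(1.55/0.162)(1 − 1.33×1.388/(0.162×21.5))]
= (1/1.388) ln[9.568 × 0.4700] = 0.7205 × ln(4.497) = 0.7205 × 1.503 = 1.083 d.
D_c = (k_d/k_2) L₀ e^(−k_d t_c) = (0.162/1.55) × 21.5 × e^(−0.162×1.083) = 0.1045 × 21.5 × 0.8391 = 1.885 mg/L.
x_c = v t_c = 1.16 m/s × 1.083 d × 86400 s/d = 108600 m ≈ 109 km.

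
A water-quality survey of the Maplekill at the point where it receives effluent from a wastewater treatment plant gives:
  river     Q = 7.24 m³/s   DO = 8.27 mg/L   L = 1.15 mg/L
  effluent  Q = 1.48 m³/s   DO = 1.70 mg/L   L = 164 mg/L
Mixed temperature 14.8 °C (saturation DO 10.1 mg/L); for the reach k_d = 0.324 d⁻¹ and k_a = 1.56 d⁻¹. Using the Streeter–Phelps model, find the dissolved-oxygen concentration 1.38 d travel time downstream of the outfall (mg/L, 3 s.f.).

Mixed DO = (7.24×8.27 + 1.48×1.70)/(7.24+1.48) = 62.39/8.720 = 7.155 mg/L.
Mixed L₀ = (7.24×1.15 + 1.48×164)/(8.720) = 251.0/8.720 = 28.79 mg/L.
Initial deficit D₀ = C_s − DO₀ = 10.1 − 7.155 = 2.945 mg/L.
D(1.38) = [0.324×28.79/(1.56−0.324)](e^(−0.324×1.38) − e^(−1.56×1.38)) + 2.945 e^(−1.56×1.38)
= 7.547 × (0.6395 − 0.1162) + 2.945 × 0.1162 = 4.291 mg/L.
DO = 10.1 − 4.291 = 5.809 mg/L.

DO ≈ 5.81 mg/L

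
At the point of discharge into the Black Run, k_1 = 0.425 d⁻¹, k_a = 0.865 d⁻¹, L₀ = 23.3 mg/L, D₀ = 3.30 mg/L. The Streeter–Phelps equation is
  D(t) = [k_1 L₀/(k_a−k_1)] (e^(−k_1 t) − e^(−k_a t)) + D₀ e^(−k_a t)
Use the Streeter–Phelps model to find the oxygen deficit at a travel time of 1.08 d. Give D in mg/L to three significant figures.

k_1 L₀/(k_a−k_1) = 0.425×23.3/(0.865−0.425) = 9.902/0.4400 = 22.51 mg/L.
e^(−k_1 t) = e^(−0.425×1.080) = 0.6319; e^(−k_a t) = e^(−0.865×1.080) = 0.3929.
D = 22.51 × (0.6319 − 0.3929) + 3.30 × 0.3929 = 5.379 + 1.297 = 6.676 mg/L.

D ≈ 6.68 mg/L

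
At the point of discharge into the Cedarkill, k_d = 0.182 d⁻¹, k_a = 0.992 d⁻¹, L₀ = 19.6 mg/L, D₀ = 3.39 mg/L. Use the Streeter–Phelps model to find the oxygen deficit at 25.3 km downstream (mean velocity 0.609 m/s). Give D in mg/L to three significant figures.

D ≈ 3.41 mg/L

Travel time t = x/v = 25.3 km / (0.609 m/s) = 25300 m / 0.609 m/s = 41540 s = 0.4808 d.
k_d L₀/(k_a−k_d) = 0.182×19.6/(0.992−0.182) = 3.567/0.8100 = 4.404 mg/L.
e^(−k_d t) = e^(−0.182×0.4808) = 0.9162; e^(−k_a t) = e^(−0.992×0.4808) = 0.6207.
D = 4.404 × (0.9162 − 0.6207) + 3.39 × 0.6207 = 1.302 + 2.104 = 3.406 mg/L.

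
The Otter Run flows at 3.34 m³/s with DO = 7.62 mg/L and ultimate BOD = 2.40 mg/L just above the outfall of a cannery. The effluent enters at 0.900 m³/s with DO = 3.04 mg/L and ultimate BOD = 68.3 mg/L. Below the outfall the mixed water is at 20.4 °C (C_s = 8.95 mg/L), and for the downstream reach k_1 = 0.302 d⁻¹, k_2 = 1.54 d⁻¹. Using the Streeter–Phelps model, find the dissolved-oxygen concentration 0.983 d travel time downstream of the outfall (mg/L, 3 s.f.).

DO ≈ 6.35 mg/L

Mixed DO = (3.34×7.62 + 0.900×3.04)/(3.34+0.900) = 28.19/4.240 = 6.648 mg/L.
Mixed L₀ = (3.34×2.40 + 0.900×68.3)/(4.240) = 69.49/4.240 = 16.39 mg/L.
Initial deficit D₀ = C_s − DO₀ = 8.95 − 6.648 = 2.302 mg/L.
D(0.983) = [0.302×16.39/(1.54−0.302)](e^(−0.302×0.983) − e^(−1.54×0.983)) + 2.302 e^(−1.54×0.983)
= 3.998 × (0.7431 − 0.2201) + 2.302 × 0.2201 = 2.598 mg/L.
DO = 8.95 − 2.598 = 6.352 mg/L.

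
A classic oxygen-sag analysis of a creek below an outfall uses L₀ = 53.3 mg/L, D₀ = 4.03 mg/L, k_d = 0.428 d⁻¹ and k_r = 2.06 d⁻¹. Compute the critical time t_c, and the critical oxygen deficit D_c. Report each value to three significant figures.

t_c = [1/(k_r−k_d)] ln[(k_r/k_d)(1 − D₀(k_r−k_d)/(k_d L₀))]
= [1/(2.06−0.428)] ln[(2.06/0.428)(1 − 4.03×1.632/(0.428×53.3))]
= (1/1.632) ln[4.813 × 0.7117] = 0.6127 × ln(3.425) = 0.6127 × 1.231 = 0.7544 d.
D_c = (k_d/k_r) L₀ e^(−k_d t_c) = (0.428/2.06) × 53.3 × e^(−0.428×0.7544) = 0.2078 × 53.3 × 0.7240 = 8.018 mg/L.

t_c ≈ 0.754 d; D_c ≈ 8.02 mg/L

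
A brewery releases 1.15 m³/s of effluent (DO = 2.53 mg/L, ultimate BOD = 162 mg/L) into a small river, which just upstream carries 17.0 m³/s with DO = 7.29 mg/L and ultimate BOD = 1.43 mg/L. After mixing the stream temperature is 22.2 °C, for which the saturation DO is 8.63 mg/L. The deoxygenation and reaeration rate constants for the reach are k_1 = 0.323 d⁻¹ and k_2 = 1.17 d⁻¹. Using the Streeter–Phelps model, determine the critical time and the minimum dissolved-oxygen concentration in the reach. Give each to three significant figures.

Mixed DO = (17.0×7.29 + 1.15×2.53)/(17.0+1.15) = 126.8/18.15 = 6.988 mg/L.
Mixed L₀ = (17.0×1.43 + 1.15×162)/(18.15) = 210.6/18.15 = 11.60 mg/L.
Initial deficit D₀ = C_s − DO₀ = 8.63 − 6.988 = 1.642 mg/L.
t_c = (1/0.8470) ln[(1.17/0.323)(1 − 1.642×0.8470/(0.323×11.60))] = 1.181 × ln(2.279) = 0.9723 d.
D_c = (0.323/1.17) × 11.60 × e^(−0.323×0.9723) = 0.2761 × 11.60 × 0.7305 = 2.340 mg/L.
Minimum DO = 8.63 − 2.340 = 6.290 mg/L.

t_c ≈ 0.972 d; minimum DO ≈ 6.29 mg/L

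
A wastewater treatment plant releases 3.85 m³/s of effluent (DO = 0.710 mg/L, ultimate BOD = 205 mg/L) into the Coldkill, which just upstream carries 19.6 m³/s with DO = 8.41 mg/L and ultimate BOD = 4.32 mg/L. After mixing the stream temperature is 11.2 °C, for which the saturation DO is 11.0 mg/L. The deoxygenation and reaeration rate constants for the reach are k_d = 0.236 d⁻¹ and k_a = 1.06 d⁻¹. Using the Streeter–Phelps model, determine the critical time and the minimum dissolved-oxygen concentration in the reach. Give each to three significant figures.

t_c ≈ 1.28 d; minimum DO ≈ 4.87 mg/L

Mixed DO = (19.6×8.41 + 3.85×0.710)/(19.6+3.85) = 167.6/23.45 = 7.146 mg/L.
Mixed L₀ = (19.6×4.32 + 3.85×205)/(23.45) = 873.9/23.45 = 37.27 mg/L.
Initial deficit D₀ = C_s − DO₀ = 11.0 − 7.146 = 3.854 mg/L.
t_c = (1/0.8240) ln[(1.06/0.236)(1 − 3.854×0.8240/(0.236×37.27))] = 1.214 × ln(2.870) = 1.279 d.
D_c = (0.236/1.06) × 37.27 × e^(−0.236×1.279) = 0.2226 × 37.27 × 0.7394 = 6.135 mg/L.
Minimum DO = 11.0 − 6.135 = 4.865 mg/L.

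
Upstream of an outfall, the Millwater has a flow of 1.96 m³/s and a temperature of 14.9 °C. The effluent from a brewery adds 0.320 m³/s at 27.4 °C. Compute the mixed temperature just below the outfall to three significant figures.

Flow-weighted mixing: C = (Q_r C_r + Q_w C_w)/(Q_r + Q_w)
= (1.96×14.9 + 0.320×27.4)/(1.96 + 0.320) = 37.97/2.280 = 16.65 °C.

16.7 °C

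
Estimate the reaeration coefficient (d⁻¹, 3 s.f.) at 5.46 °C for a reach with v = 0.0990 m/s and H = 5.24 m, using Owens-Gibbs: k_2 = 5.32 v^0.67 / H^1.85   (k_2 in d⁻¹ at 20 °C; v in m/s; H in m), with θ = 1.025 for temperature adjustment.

k_2(20) = 5.32 × 0.0990^0.67 / 5.24^1.85 = 5.32 × 0.2124 / 21.42 = 0.05275 d⁻¹.
k_2(5.46) = 0.05275 × 1.025^(5.46−20) = 0.05275 × 0.6984 = 0.03684 d⁻¹.

k_2 ≈ 0.0368 d⁻¹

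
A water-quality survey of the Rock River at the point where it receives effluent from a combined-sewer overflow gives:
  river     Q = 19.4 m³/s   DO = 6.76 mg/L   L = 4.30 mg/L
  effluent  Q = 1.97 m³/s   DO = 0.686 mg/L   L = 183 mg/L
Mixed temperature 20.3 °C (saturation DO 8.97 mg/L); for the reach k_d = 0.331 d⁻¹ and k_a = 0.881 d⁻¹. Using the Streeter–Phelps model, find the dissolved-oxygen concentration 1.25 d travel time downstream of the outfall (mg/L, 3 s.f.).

Mixed DO = (19.4×6.76 + 1.97×0.686)/(19.4+1.97) = 132.5/21.37 = 6.200 mg/L.
Mixed L₀ = (19.4×4.30 + 1.97×183)/(21.37) = 443.9/21.37 = 20.77 mg/L.
Initial deficit D₀ = C_s − DO₀ = 8.97 − 6.200 = 2.770 mg/L.
D(1.25) = [0.331×20.77/(0.881−0.331)](e^(−0.331×1.25) − e^(−0.881×1.25)) + 2.770 e^(−0.881×1.25)
= 12.50 × (0.6612 − 0.3325) + 2.770 × 0.3325 = 5.030 mg/L.
DO = 8.97 − 5.030 = 3.940 mg/L.

DO ≈ 3.94 mg/L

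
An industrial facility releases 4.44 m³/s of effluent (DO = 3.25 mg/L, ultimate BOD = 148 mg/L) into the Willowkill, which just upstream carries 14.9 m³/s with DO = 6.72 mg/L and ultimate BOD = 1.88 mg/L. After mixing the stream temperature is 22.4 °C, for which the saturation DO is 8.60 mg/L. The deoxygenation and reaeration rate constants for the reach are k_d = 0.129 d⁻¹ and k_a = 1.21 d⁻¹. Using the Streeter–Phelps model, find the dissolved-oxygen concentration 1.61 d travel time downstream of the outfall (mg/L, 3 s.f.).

DO ≈ 5.39 mg/L

Mixed DO = (14.9×6.72 + 4.44×3.25)/(14.9+4.44) = 114.6/19.34 = 5.923 mg/L.
Mixed L₀ = (14.9×1.88 + 4.44×148)/(19.34) = 685.1/19.34 = 35.43 mg/L.
Initial deficit D₀ = C_s − DO₀ = 8.60 − 5.923 = 2.677 mg/L.
D(1.61) = [0.129×35.43/(1.21−0.129)](e^(−0.129×1.61) − e^(−1.21×1.61)) + 2.677 e^(−1.21×1.61)
= 4.227 × (0.8125 − 0.1425) + 2.677 × 0.1425 = 3.214 mg/L.
DO = 8.60 − 3.214 = 5.386 mg/L.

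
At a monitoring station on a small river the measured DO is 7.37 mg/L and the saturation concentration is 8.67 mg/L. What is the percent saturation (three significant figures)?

% saturation = C/C_s × 100 = 7.37/8.67 × 100 = 85.0 %.

85.0 % saturation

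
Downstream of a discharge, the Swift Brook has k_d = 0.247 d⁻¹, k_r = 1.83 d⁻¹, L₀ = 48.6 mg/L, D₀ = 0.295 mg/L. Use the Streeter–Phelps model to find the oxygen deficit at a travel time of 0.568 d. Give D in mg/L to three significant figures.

k_d L₀/(k_r−k_d) = 0.247×48.6/(1.83−0.247) = 12.00/1.583 = 7.583 mg/L.
e^(−k_d t) = e^(−0.247×0.5680) = 0.8691; e^(−k_r t) = e^(−1.83×0.5680) = 0.3537.
D = 7.583 × (0.8691 − 0.3537) + 0.295 × 0.3537 = 3.909 + 0.1043 = 4.013 mg/L.

D ≈ 4.01 mg/L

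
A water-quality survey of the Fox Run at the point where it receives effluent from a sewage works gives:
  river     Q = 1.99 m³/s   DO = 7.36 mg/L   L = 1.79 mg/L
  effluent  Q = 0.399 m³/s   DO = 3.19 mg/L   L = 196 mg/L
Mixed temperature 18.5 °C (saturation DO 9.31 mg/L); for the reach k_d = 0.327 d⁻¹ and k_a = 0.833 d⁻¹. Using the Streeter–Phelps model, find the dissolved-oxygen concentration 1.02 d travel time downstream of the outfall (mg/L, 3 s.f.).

Mixed DO = (1.99×7.36 + 0.399×3.19)/(1.99+0.399) = 15.92/2.389 = 6.664 mg/L.
Mixed L₀ = (1.99×1.79 + 0.399×196)/(2.389) = 81.77/2.389 = 34.23 mg/L.
Initial deficit D₀ = C_s − DO₀ = 9.31 − 6.664 = 2.646 mg/L.
D(1.02) = [0.327×34.23/(0.833−0.327)](e^(−0.327×1.02) − e^(−0.833×1.02)) + 2.646 e^(−0.833×1.02)
= 22.12 × (0.7164 − 0.4276) + 2.646 × 0.4276 = 7.520 mg/L.
DO = 9.31 − 7.520 = 1.790 mg/L.

DO ≈ 1.79 mg/L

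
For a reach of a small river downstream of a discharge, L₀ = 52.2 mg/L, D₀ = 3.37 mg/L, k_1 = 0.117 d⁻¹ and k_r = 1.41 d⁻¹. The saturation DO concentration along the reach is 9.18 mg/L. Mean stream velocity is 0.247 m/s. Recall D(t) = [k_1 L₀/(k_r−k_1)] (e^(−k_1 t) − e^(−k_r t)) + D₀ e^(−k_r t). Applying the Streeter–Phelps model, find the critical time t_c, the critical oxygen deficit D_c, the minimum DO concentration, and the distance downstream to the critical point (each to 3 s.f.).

t_c = [1/(k_r−k_1)] ln[(k_r/k_1)(1 − D₀(k_r−k_1)/(k_1 L₀))]
= [1/(1.41−0.117)] ln[(1.41/0.117)(1 − 3.37×1.293/(0.117×52.2))]
= (1/1.293) ln[12.05 × 0.2865] = 0.7734 × ln(3.453) = 0.7734 × 1.239 = 0.9585 d.
L(t_c) = L₀ e^(−k_1 t_c) = 52.2 × 0.8939 = 46.66 mg/L, and at the critical point k_r D_c = k_1 L, so D_c = (0.117/1.41) × 46.66 = 3.872 mg/L.
Minimum DO = C_s − D_c = 9.18 − 3.872 = 5.308 mg/L.
x_c = v t_c = 0.247 m/s × 0.9585 d × 86400 s/d = 20450 m ≈ 20.5 km.

t_c ≈ 0.958 d; D_c ≈ 3.87 mg/L; min DO ≈ 5.31 mg/L; x_c ≈ 20.5 km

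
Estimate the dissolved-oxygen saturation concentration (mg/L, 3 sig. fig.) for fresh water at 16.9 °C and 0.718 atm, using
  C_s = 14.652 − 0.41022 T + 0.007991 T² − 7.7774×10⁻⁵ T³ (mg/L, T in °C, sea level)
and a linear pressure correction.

At sea level: C_s = 14.652 − 0.41022×16.9 + 0.007991×16.9² − 7.7774×10⁻⁵×16.9³ = 9.626 mg/L.
Pressure correction: C_s' = 9.626 × 0.718 = 6.912 mg/L.

C_s ≈ 6.91 mg/L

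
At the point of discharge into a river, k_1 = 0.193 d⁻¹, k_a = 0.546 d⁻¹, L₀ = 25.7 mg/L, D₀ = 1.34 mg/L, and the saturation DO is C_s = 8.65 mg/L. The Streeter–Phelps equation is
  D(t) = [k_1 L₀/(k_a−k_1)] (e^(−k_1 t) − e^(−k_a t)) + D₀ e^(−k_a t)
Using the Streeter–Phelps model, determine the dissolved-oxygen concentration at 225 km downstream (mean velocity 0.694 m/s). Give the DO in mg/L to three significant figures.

Travel time t = x/v = 225 km / (0.694 m/s) = 225000 m / 0.694 m/s = 324200 s = 3.752 d.
k_1 L₀/(k_a−k_1) = 0.193×25.7/(0.546−0.193) = 4.960/0.3530 = 14.05 mg/L.
e^(−k_1 t) = e^(−0.193×3.752) = 0.4847; e^(−k_a t) = e^(−0.546×3.752) = 0.1289.
D = 14.05 × (0.4847 − 0.1289) + 1.34 × 0.1289 = 5.000 + 0.1727 = 5.172 mg/L.
DO = C_s − D = 8.65 − 5.172 = 3.478 mg/L.

DO ≈ 3.48 mg/L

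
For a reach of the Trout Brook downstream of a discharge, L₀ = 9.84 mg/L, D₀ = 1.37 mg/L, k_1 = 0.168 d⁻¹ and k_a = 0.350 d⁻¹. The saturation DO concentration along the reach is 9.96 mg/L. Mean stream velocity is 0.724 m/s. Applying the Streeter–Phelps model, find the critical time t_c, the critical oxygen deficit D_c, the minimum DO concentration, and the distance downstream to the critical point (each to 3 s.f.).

t_c ≈ 3.13 d; D_c ≈ 2.79 mg/L; min DO ≈ 7.17 mg/L; x_c ≈ 196 km

t_c = [1/(k_a−k_1)] ln[(k_a/k_1)(1 − D₀(k_a−k_1)/(k_1 L₀))]
= [1/(0.350−0.168)] ln[(0.350/0.168)(1 − 1.37×0.1820/(0.168×9.84))]
= (1/0.1820) ln[2.083 × 0.8492] = 5.495 × ln(1.769) = 5.495 × 0.5705 = 3.134 d.
L(t_c) = L₀ e^(−k_1 t_c) = 9.84 × 0.5906 = 5.812 mg/L, and at the critical point k_a D_c = k_1 L, so D_c = (0.168/0.350) × 5.812 = 2.790 mg/L.
Minimum DO = C_s − D_c = 9.96 − 2.790 = 7.170 mg/L.
x_c = v t_c = 0.724 m/s × 3.134 d × 86400 s/d = 196100 m ≈ 196 km.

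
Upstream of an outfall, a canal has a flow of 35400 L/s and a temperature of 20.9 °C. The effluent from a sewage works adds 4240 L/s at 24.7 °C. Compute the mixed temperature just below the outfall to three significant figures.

21.3 °C

Flow-weighted mixing: C = (Q_r C_r + Q_w C_w)/(Q_r + Q_w)
= (35400×20.9 + 4240×24.7)/(35400 + 4240) = 844600/39640 = 21.31 °C.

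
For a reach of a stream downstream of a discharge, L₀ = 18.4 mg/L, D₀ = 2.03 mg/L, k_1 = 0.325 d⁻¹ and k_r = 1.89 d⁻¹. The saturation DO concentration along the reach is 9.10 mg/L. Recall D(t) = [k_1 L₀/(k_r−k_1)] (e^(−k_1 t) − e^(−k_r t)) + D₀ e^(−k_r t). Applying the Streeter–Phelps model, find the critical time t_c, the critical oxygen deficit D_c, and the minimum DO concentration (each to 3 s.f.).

t_c ≈ 0.641 d; D_c ≈ 2.57 mg/L; min DO ≈ 6.53 mg/L

t_c = [1/(k_r−k_1)] ln[(k_r/k_1)(1 − D₀(k_r−k_1)/(k_1 L₀))]
= [1/(1.89−0.325)] ln[(1.89/0.325)(1 − 2.03×1.565/(0.325×18.4))]
= (1/1.565) ln[5.815 × 0.4687] = 0.6390 × ln(2.726) = 0.6390 × 1.003 = 0.6408 d.
L(t_c) = L₀ e^(−k_1 t_c) = 18.4 × 0.8120 = 14.94 mg/L, and at the critical point k_r D_c = k_1 L, so D_c = (0.325/1.89) × 14.94 = 2.569 mg/L.
Minimum DO = C_s − D_c = 9.10 − 2.569 = 6.531 mg/L.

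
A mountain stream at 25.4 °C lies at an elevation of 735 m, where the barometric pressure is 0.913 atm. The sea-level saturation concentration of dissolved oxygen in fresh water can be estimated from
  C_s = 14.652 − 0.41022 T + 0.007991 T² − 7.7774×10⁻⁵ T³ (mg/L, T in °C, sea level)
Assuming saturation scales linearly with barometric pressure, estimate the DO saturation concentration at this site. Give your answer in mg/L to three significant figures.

C_s ≈ 7.41 mg/L

At sea level: C_s = 14.652 − 0.41022×25.4 + 0.007991×25.4² − 7.7774×10⁻⁵×25.4³ = 8.113 mg/L.
Pressure correction: C_s' = 8.113 × 0.913 = 7.408 mg/L.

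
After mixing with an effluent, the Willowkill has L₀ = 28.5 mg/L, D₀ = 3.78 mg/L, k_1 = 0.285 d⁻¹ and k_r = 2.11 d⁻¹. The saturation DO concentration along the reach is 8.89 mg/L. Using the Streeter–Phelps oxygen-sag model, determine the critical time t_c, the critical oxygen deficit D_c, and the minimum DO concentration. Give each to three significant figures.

t_c = [1/(k_r−k_1)] ln[(k_r/k_1)(1 − D₀(k_r−k_1)/(k_1 L₀))]
= [1/(2.11−0.285)] ln[(2.11/0.285)(1 − 3.78×1.825/(0.285×28.5))]
= (1/1.825) ln[7.404 × 0.1507] = 0.5479 × ln(1.116) = 0.5479 × 0.1094 = 0.05997 d.
D_c = (k_1/k_r) L₀ e^(−k_1 t_c) = (0.285/2.11) × 28.5 × e^(−0.285×0.05997) = 0.1351 × 28.5 × 0.9831 = 3.784 mg/L.
Minimum DO = C_s − D_c = 8.89 − 3.784 = 5.106 mg/L.

t_c ≈ 0.0600 d; D_c ≈ 3.78 mg/L; min DO ≈ 5.11 mg/L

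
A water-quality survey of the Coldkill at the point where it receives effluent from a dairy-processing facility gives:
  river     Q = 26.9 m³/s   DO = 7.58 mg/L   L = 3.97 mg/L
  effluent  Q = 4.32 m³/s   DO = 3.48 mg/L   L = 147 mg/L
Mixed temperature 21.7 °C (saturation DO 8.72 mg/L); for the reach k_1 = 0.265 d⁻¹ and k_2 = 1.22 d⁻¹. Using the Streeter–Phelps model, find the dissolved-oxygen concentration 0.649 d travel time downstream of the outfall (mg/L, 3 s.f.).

Mixed DO = (26.9×7.58 + 4.32×3.48)/(26.9+4.32) = 218.9/31.22 = 7.013 mg/L.
Mixed L₀ = (26.9×3.97 + 4.32×147)/(31.22) = 741.8/31.22 = 23.76 mg/L.
Initial deficit D₀ = C_s − DO₀ = 8.72 − 7.013 = 1.707 mg/L.
D(0.649) = [0.265×23.76/(1.22−0.265)](e^(−0.265×0.649) − e^(−1.22×0.649)) + 1.707 e^(−1.22×0.649)
= 6.593 × (0.8420 − 0.4530) + 1.707 × 0.4530 = 3.338 mg/L.
DO = 8.72 − 3.338 = 5.382 mg/L.

DO ≈ 5.38 mg/L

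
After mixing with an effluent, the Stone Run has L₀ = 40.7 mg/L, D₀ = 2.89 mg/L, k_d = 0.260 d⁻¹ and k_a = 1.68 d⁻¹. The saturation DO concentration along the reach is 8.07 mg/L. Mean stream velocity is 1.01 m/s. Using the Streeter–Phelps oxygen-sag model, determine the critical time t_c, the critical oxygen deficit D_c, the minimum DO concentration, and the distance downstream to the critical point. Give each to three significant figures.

t_c ≈ 0.968 d; D_c ≈ 4.90 mg/L; min DO ≈ 3.17 mg/L; x_c ≈ 84.5 km

At the critical point dD/dt = 0, so k_d L₀ e^(−k_d t) = k_a D. Substituting D(t) from the Streeter–Phelps equation and solving for t gives
t_c = ln[(k_a/k_d)(1 − D₀(k_a−k_d)/(k_d L₀))] / (k_a−k_d).
Here k_a−k_d = 1.420 d⁻¹ and 1 − D₀(k_a−k_d)/(k_d L₀) = 1 − 2.89×1.420/(0.260×40.7) = 0.6122, so
t_c = ln(6.462 × 0.6122) / 1.420 = 1.375 / 1.420 = 0.9684 d.
L(t_c) = L₀ e^(−k_d t_c) = 40.7 × 0.7774 = 31.64 mg/L, and at the critical point k_a D_c = k_d L, so D_c = (0.260/1.68) × 31.64 = 4.897 mg/L.
Minimum DO = C_s − D_c = 8.07 − 4.897 = 3.173 mg/L.
x_c = v t_c = 1.01 m/s × 0.9684 d × 86400 s/d = 84510 m ≈ 84.5 km.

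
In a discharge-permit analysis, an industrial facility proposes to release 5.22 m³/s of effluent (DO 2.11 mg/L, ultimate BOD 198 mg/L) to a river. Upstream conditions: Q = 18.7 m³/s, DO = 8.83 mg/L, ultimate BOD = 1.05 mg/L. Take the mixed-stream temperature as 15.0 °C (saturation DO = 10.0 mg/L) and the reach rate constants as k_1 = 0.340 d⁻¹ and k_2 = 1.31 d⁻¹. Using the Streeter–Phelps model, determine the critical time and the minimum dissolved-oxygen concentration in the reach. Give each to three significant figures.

t_c ≈ 1.20 d; minimum DO ≈ 2.39 mg/L

Mixed DO = (18.7×8.83 + 5.22×2.11)/(18.7+5.22) = 176.1/23.92 = 7.364 mg/L.
Mixed L₀ = (18.7×1.05 + 5.22×198)/(23.92) = 1053/23.92 = 44.03 mg/L.
Initial deficit D₀ = C_s − DO₀ = 10.0 − 7.364 = 2.636 mg/L.
t_c = (1/0.9700) ln[(1.31/0.340)(1 − 2.636×0.9700/(0.340×44.03))] = 1.031 × ln(3.195) = 1.197 d.
D_c = (0.340/1.31) × 44.03 × e^(−0.340×1.197) = 0.2595 × 44.03 × 0.6656 = 7.606 mg/L.
Minimum DO = 10.0 − 7.606 = 2.394 mg/L.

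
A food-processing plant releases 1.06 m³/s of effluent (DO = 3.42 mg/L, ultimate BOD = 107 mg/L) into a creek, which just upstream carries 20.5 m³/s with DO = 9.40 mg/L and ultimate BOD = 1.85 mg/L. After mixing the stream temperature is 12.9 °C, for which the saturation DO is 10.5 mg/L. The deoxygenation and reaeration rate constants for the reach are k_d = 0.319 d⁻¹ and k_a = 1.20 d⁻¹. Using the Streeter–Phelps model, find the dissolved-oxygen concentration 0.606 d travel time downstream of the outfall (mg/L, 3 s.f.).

Mixed DO = (20.5×9.40 + 1.06×3.42)/(20.5+1.06) = 196.3/21.56 = 9.106 mg/L.
Mixed L₀ = (20.5×1.85 + 1.06×107)/(21.56) = 151.3/21.56 = 7.020 mg/L.
Initial deficit D₀ = C_s − DO₀ = 10.5 − 9.106 = 1.394 mg/L.
D(0.606) = [0.319×7.020/(1.20−0.319)](e^(−0.319×0.606) − e^(−1.20×0.606)) + 1.394 e^(−1.20×0.606)
= 2.542 × (0.8242 − 0.4833) + 1.394 × 0.4833 = 1.540 mg/L.
DO = 10.5 − 1.540 = 8.960 mg/L.

DO ≈ 8.96 mg/L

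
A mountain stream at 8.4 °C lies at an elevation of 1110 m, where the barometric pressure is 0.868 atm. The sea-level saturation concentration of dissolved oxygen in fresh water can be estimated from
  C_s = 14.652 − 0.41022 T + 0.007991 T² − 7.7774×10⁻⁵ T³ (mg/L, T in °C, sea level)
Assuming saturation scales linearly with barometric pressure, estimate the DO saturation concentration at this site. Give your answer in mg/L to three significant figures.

C_s ≈ 10.2 mg/L

At sea level: C_s = 14.652 − 0.41022×8.4 + 0.007991×8.4² − 7.7774×10⁻⁵×8.4³ = 11.72 mg/L.
Pressure correction: C_s' = 11.72 × 0.868 = 10.18 mg/L.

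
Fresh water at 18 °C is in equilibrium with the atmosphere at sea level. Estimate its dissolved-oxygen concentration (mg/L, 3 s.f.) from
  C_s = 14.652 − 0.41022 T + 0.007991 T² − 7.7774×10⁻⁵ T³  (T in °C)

C_s ≈ 9.40 mg/L

C_s = 14.652 − 0.41022×18 + 0.007991×18² − 7.7774×10⁻⁵×18³ = 9.404 mg/L.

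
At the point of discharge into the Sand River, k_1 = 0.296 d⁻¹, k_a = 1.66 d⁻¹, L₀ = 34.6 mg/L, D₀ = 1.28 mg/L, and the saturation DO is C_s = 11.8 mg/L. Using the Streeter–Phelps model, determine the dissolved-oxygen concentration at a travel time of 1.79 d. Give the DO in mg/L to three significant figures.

k_1 L₀/(k_a−k_1) = 0.296×34.6/(1.66−0.296) = 10.24/1.364 = 7.509 mg/L.
e^(−k_1 t) = e^(−0.296×1.790) = 0.5887; e^(−k_a t) = e^(−1.66×1.790) = 0.05123.
D = 7.509 × (0.5887 − 0.05123) + 1.28 × 0.05123 = 4.036 + 0.06558 = 4.101 mg/L.
DO = C_s − D = 11.8 − 4.101 = 7.699 mg/L.

DO ≈ 7.70 mg/L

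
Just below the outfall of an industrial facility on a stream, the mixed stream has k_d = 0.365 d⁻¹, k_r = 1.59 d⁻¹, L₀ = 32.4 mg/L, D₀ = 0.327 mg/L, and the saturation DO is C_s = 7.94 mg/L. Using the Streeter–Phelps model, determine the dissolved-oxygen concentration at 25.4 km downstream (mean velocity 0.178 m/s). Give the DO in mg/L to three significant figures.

DO ≈ 3.33 mg/L

Travel time t = x/v = 25.4 km / (0.178 m/s) = 25400 m / 0.178 m/s = 142700 s = 1.652 d.
k_d L₀/(k_r−k_d) = 0.365×32.4/(1.59−0.365) = 11.83/1.225 = 9.654 mg/L.
e^(−k_d t) = e^(−0.365×1.652) = 0.5473; e^(−k_r t) = e^(−1.59×1.652) = 0.07237.
D = 9.654 × (0.5473 − 0.07237) + 0.327 × 0.07237 = 4.585 + 0.02366 = 4.608 mg/L.
DO = C_s − D = 7.94 − 4.608 = 3.332 mg/L.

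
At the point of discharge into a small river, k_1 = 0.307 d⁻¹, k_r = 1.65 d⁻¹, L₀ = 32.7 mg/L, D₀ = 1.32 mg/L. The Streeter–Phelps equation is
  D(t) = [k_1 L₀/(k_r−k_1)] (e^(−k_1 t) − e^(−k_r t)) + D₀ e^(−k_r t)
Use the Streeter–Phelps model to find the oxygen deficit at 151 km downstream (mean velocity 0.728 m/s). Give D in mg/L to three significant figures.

D ≈ 3.46 mg/L

Travel time t = x/v = 151 km / (0.728 m/s) = 151000 m / 0.728 m/s = 207400 s = 2.401 d.
k_1 L₀/(k_r−k_1) = 0.307×32.7/(1.65−0.307) = 10.04/1.343 = 7.475 mg/L.
e^(−k_1 t) = e^(−0.307×2.401) = 0.4785; e^(−k_r t) = e^(−1.65×2.401) = 0.01904.
D = 7.475 × (0.4785 − 0.01904) + 1.32 × 0.01904 = 3.435 + 0.02514 = 3.460 mg/L.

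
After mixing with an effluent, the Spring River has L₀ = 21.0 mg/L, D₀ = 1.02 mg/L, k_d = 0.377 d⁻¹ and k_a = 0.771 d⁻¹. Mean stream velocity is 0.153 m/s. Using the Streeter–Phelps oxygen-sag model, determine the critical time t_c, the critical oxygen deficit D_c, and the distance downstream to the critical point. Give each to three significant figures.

t_c ≈ 1.68 d; D_c ≈ 5.44 mg/L; x_c ≈ 22.3 km

At the critical point dD/dt = 0, so k_d L₀ e^(−k_d t) = k_a D. Substituting D(t) from the Streeter–Phelps equation and solving for t gives
t_c = ln[(k_a/k_d)(1 − D₀(k_a−k_d)/(k_d L₀))] / (k_a−k_d).
Here k_a−k_d = 0.3940 d⁻¹ and 1 − D₀(k_a−k_d)/(k_d L₀) = 1 − 1.02×0.3940/(0.377×21.0) = 0.9492, so
t_c = ln(2.045 × 0.9492) / 0.3940 = 0.6633 / 0.3940 = 1.684 d.
D_c = (k_d/k_a) L₀ e^(−k_d t_c) = (0.377/0.771) × 21.0 × e^(−0.377×1.684) = 0.4890 × 21.0 × 0.5301 = 5.443 mg/L.
x_c = v t_c = 0.153 m/s × 1.684 d × 86400 s/d = 22260 m ≈ 22.3 km.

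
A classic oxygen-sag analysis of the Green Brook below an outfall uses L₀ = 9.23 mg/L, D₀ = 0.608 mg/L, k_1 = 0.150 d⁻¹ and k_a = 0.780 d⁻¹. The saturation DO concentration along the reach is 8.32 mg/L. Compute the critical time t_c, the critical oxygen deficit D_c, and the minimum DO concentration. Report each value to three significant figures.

t_c ≈ 2.10 d; D_c ≈ 1.29 mg/L; min DO ≈ 7.03 mg/L

With k_a/k_1 = 5.200 and 1 − D₀(k_a−k_1)/(k_1 L₀) = 0.7233,
t_c = ln(5.200 × 0.7233) / (0.780 − 0.150) = ln(3.761) / 0.6300 = 1.325/0.6300 = 2.103 d.
L(t_c) = L₀ e^(−k_1 t_c) = 9.23 × 0.7295 = 6.733 mg/L, and at the critical point k_a D_c = k_1 L, so D_c = (0.150/0.780) × 6.733 = 1.295 mg/L.
Minimum DO = C_s − D_c = 8.32 − 1.295 = 7.025 mg/L.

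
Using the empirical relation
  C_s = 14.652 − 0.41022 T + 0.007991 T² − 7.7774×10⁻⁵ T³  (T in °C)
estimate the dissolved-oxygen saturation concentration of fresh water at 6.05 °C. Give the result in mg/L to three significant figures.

C_s = 14.652 − 0.41022×6.05 + 0.007991×6.05² − 7.7774×10⁻⁵×6.05³ = 12.45 mg/L.

C_s ≈ 12.4 mg/L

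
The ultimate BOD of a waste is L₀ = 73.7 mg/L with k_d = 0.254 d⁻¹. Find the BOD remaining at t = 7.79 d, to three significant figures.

L ≈ 10.2 mg/L

L_t = L₀ e^(−k_d t) = 73.7 × e^(−0.254×7.79) = 73.7 × 0.1383 = 10.19 mg/L.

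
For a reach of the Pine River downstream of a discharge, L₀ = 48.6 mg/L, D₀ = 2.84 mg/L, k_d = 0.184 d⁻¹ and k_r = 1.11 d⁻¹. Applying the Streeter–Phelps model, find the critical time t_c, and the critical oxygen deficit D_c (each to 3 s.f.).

t_c ≈ 1.56 d; D_c ≈ 6.04 mg/L

t_c = [1/(k_r−k_d)] ln[(k_r/k_d)(1 − D₀(k_r−k_d)/(k_d L₀))]
= [1/(1.11−0.184)] ln[(1.11/0.184)(1 − 2.84×0.9260/(0.184×48.6))]
= (1/0.9260) ln[6.033 × 0.7059] = 1.080 × ln(4.258) = 1.080 × 1.449 = 1.565 d.
D_c = (k_d/k_r) L₀ e^(−k_d t_c) = (0.184/1.11) × 48.6 × e^(−0.184×1.565) = 0.1658 × 48.6 × 0.7498 = 6.041 mg/L.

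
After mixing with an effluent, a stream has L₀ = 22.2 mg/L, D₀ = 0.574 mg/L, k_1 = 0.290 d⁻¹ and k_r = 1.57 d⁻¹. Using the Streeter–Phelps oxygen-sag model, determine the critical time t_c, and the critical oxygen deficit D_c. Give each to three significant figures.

With k_r/k_1 = 5.414 and 1 − D₀(k_r−k_1)/(k_1 L₀) = 0.8859,
t_c = ln(5.414 × 0.8859) / (1.57 − 0.290) = ln(4.796) / 1.280 = 1.568/1.280 = 1.225 d.
L(t_c) = L₀ e^(−k_1 t_c) = 22.2 × 0.7010 = 15.56 mg/L, and at the critical point k_r D_c = k_1 L, so D_c = (0.290/1.57) × 15.56 = 2.875 mg/L.

t_c ≈ 1.22 d; D_c ≈ 2.87 mg/L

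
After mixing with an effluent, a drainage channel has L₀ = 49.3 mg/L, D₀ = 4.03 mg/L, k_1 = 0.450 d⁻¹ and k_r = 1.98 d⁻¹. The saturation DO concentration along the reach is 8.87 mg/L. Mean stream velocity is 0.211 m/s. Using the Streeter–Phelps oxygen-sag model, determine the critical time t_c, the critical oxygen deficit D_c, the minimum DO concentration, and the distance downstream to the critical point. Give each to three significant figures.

t_c ≈ 0.756 d; D_c ≈ 7.98 mg/L; min DO ≈ 0.895 mg/L; x_c ≈ 13.8 km

t_c = [1/(k_r−k_1)] ln[(k_r/k_1)(1 − D₀(k_r−k_1)/(k_1 L₀))]
= [1/(1.98−0.450)] ln[(1.98/0.450)(1 − 4.03×1.530/(0.450×49.3))]
= (1/1.530) ln[4.400 × 0.7221] = 0.6536 × ln(3.177) = 0.6536 × 1.156 = 0.7555 d.
D_c = (k_1/k_r) L₀ e^(−k_1 t_c) = (0.450/1.98) × 49.3 × e^(−0.450×0.7555) = 0.2273 × 49.3 × 0.7118 = 7.975 mg/L.
Minimum DO = C_s − D_c = 8.87 − 7.975 = 0.8949 mg/L.
x_c = v t_c = 0.211 m/s × 0.7555 d × 86400 s/d = 13770 m ≈ 13.8 km.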